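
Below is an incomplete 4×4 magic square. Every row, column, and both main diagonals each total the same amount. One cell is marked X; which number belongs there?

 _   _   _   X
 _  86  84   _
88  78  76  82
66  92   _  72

96

Row 3 is complete and sums to 324; that is the magic constant.
Row 4: 66 + 92 + 72 + ? = 324, so (4,3) = 94.
Column 2: 86 + 78 + 92 + ? = 324, so (1,2) = 68.
Using column 3: 84 + 76 + 94 + ? → (1,3) = 324 − 254 = 70.
Main diagonal: 86 + 76 + 72 + ? = 324, so (1,1) = 90.
Anti-diagonal needs 324; the known cells sum to 228, so (1,4) = 96.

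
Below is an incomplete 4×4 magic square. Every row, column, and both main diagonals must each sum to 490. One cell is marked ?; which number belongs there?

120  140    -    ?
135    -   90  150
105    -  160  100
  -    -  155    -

The remaining cell in row 2 is (2,2) = 490 − 375 = 115.
Row 3 needs 490; the known cells sum to 365, so (3,2) = 125.
Column 1 needs 490; the known cells sum to 360, so (4,1) = 130.
From column 2, 490 − (140 + 115 + 125) gives (4,2) = 110.
Using column 3: 90 + 160 + 155 + ? → (1,3) = 490 − 405 = 85.
From main diagonal, 490 − (120 + 115 + 160) gives (4,4) = 95.
Anti-diagonal: 90 + 125 + 130 + ? = 490, so (1,4) = 145.

145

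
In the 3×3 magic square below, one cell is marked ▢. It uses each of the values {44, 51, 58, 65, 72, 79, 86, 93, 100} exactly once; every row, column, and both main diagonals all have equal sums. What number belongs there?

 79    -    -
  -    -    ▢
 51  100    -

58

The 9 entries sum to 648, so each line sums to 648/3 = 216.
From row 3, 216 − (51 + 100) gives (3,3) = 65.
Column 1: 79 + 51 + ? = 216, so (2,1) = 86.
From main diagonal, 216 − (79 + 65) gives (2,2) = 72.
Anti-diagonal: 72 + 51 + ? = 216, so (1,3) = 93.
Using row 1: 79 + 93 + ? → (1,2) = 216 − 172 = 44.
The remaining cell in row 2 is (2,3) = 216 − 158 = 58.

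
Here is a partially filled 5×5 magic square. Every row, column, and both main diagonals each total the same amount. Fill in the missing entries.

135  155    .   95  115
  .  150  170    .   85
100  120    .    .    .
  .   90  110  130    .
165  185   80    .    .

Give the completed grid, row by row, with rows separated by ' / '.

Column 2 is already complete: 155 + 150 + 120 + 90 + 185 = 700, so that is the magic constant.
Row 1 must total 700; the given cells sum to 500, so (1,3) = 200.
Column 3 must total 700; the given cells sum to 560, so (3,3) = 140.
Main diagonal must total 700; the given cells sum to 555, so (5,5) = 145.
Anti-diagonal needs 700; the known cells sum to 510, so (2,4) = 190.
Row 2: 150 + 170 + 190 + 85 + ? = 700, so (2,1) = 105.
Using row 5: 165 + 185 + 80 + 145 + ? → (5,4) = 700 − 575 = 125.
Column 1 needs 700; the known cells sum to 505, so (4,1) = 195.
From column 4, 700 − (95 + 190 + 130 + 125) gives (3,4) = 160.
Row 3: 100 + 120 + 140 + 160 + ? = 700, so (3,5) = 180.
The remaining cell in row 4 is (4,5) = 700 − 525 = 175.

135 155 200 95 115 / 105 150 170 190 85 / 100 120 140 160 180 / 195 90 110 130 175 / 165 185 80 125 145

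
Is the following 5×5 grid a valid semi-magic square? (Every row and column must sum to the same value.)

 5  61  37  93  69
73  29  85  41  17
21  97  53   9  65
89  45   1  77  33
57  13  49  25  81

No — row 4 sums to 245 but row 5 sums to 225.

Row 1: 5 + 61 + 37 + 93 + 69 = 265.
Row 2: 73 + 29 + 85 + 41 + 17 = 245.
Row 3: 21 + 97 + 53 + 9 + 65 = 245.
Row 4: 89 + 45 + 1 + 77 + 33 = 245.
Row 5: 57 + 13 + 49 + 25 + 81 = 225.
Column 1: 5 + 73 + 21 + 89 + 57 = 245.
Column 2: 61 + 29 + 97 + 45 + 13 = 245.
Column 3: 37 + 85 + 53 + 1 + 49 = 225.
Column 4: 93 + 41 + 9 + 77 + 25 = 245.
Column 5: 69 + 17 + 65 + 33 + 81 = 265.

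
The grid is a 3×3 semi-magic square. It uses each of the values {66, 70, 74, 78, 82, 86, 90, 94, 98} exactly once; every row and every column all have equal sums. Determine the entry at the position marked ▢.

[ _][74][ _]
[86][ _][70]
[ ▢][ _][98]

The 9 entries sum to 738, so each line sums to 738/3 = 246.
Row 2 must total 246; the given cells sum to 156, so (2,2) = 90.
Column 2 needs 246; the known cells sum to 164, so (3,2) = 82.
Using column 3: 70 + 98 + ? → (1,3) = 246 − 168 = 78.
The remaining cell in row 1 is (1,1) = 246 − 152 = 94.
Row 3 must total 246; the given cells sum to 180, so (3,1) = 66.

66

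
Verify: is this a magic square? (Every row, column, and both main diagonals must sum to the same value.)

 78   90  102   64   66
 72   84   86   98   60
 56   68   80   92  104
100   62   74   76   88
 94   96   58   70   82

Yes

Row 1: 78 + 90 + 102 + 64 + 66 = 400.
Row 2: 72 + 84 + 86 + 98 + 60 = 400.
Row 3: 56 + 68 + 80 + 92 + 104 = 400.
Row 4: 100 + 62 + 74 + 76 + 88 = 400.
Row 5: 94 + 96 + 58 + 70 + 82 = 400.
Column 1: 78 + 72 + 56 + 100 + 94 = 400.
Column 2: 90 + 84 + 68 + 62 + 96 = 400.
Column 3: 102 + 86 + 80 + 74 + 58 = 400.
Column 4: 64 + 98 + 92 + 76 + 70 = 400.
Column 5: 66 + 60 + 104 + 88 + 82 = 400.
Main diagonal: 78 + 84 + 80 + 76 + 82 = 400.
Anti-diagonal: 66 + 98 + 80 + 62 + 94 = 400.
All lines sum to 400.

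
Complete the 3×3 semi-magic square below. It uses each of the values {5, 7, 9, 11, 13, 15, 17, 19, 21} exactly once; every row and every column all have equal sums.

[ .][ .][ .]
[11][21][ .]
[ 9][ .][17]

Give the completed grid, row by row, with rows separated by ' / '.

19 5 15 / 11 21 7 / 9 13 17

The 9 entries sum to 117, so each line sums to 117/3 = 39.
Row 2 needs 39; the known cells sum to 32, so (2,3) = 7.
The remaining cell in row 3 is (3,2) = 39 − 26 = 13.
Column 1 must total 39; the given cells sum to 20, so (1,1) = 19.
From column 2, 39 − (21 + 13) gives (1,2) = 5.
Column 3 must total 39; the given cells sum to 24, so (1,3) = 15.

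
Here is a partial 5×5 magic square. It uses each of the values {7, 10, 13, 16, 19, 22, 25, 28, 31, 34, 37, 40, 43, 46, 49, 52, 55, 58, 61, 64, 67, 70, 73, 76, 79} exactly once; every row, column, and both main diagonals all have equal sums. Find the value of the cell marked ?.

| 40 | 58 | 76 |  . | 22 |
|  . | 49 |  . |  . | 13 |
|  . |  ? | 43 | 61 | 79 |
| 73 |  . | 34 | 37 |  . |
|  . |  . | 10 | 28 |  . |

The 25 entries sum to 1075, so each line sums to 1075/5 = 215.
From row 1, 215 − (40 + 58 + 76 + 22) gives (1,4) = 19.
Column 3: 76 + 43 + 34 + 10 + ? = 215, so (2,3) = 52.
From column 4, 215 − (19 + 61 + 37 + 28) gives (2,4) = 70.
The remaining cell in main diagonal is (5,5) = 215 − 169 = 46.
From row 2, 215 − (49 + 52 + 70 + 13) gives (2,1) = 31.
From column 5, 215 − (22 + 13 + 79 + 46) gives (4,5) = 55.
Row 4: 73 + 34 + 37 + 55 + ? = 215, so (4,2) = 16.
Anti-diagonal needs 215; the known cells sum to 151, so (5,1) = 64.
Using row 5: 64 + 10 + 28 + 46 + ? → (5,2) = 215 − 148 = 67.
Column 1 needs 215; the known cells sum to 208, so (3,1) = 7.
From column 2, 215 − (58 + 49 + 16 + 67) gives (3,2) = 25.

25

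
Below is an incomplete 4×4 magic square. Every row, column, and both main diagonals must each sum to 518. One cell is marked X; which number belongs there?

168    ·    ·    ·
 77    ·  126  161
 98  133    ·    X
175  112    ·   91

Row 2: 77 + 126 + 161 + ? = 518, so (2,2) = 154.
From row 4, 518 − (175 + 112 + 91) gives (4,3) = 140.
The remaining cell in column 2 is (1,2) = 518 − 399 = 119.
Using main diagonal: 168 + 154 + 91 + ? → (3,3) = 518 − 413 = 105.
Anti-diagonal must total 518; the given cells sum to 434, so (1,4) = 84.
Row 1 must total 518; the given cells sum to 371, so (1,3) = 147.
From row 3, 518 − (98 + 133 + 105) gives (3,4) = 182.

182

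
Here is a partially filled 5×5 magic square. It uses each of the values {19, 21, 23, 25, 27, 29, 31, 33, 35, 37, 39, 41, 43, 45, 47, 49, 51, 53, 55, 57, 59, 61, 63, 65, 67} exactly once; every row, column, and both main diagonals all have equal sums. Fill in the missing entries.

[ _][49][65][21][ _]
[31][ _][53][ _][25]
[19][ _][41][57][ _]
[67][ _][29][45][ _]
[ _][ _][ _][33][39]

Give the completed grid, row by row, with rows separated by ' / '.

The 25 entries sum to 1075, so each line sums to 1075/5 = 215.
Column 3 needs 215; the known cells sum to 188, so (5,3) = 27.
Column 4 needs 215; the known cells sum to 156, so (2,4) = 59.
Row 2 must total 215; the given cells sum to 168, so (2,2) = 47.
Main diagonal: 47 + 41 + 45 + 39 + ? = 215, so (1,1) = 43.
From row 1, 215 − (43 + 49 + 65 + 21) gives (1,5) = 37.
Column 1 needs 215; the known cells sum to 160, so (5,1) = 55.
Using anti-diagonal: 37 + 59 + 41 + 55 + ? → (4,2) = 215 − 192 = 23.
From row 4, 215 − (67 + 23 + 29 + 45) gives (4,5) = 51.
Row 5 must total 215; the given cells sum to 154, so (5,2) = 61.
Column 2: 49 + 47 + 23 + 61 + ? = 215, so (3,2) = 35.
The remaining cell in column 5 is (3,5) = 215 − 152 = 63.

43 49 65 21 37 / 31 47 53 59 25 / 19 35 41 57 63 / 67 23 29 45 51 / 55 61 27 33 39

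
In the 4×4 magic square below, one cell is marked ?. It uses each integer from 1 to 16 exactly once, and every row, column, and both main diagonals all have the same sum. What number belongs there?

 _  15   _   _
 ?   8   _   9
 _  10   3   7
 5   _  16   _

4

The entries are 1 through 16, which sum to 136, so each line sums to 136/4 = 34.
From row 3, 34 − (10 + 3 + 7) gives (3,1) = 14.
Using column 2: 15 + 8 + 10 + ? → (4,2) = 34 − 33 = 1.
Row 4 needs 34; the known cells sum to 22, so (4,4) = 12.
The remaining cell in column 4 is (1,4) = 34 − 28 = 6.
Main diagonal needs 34; the known cells sum to 23, so (1,1) = 11.
Anti-diagonal must total 34; the given cells sum to 21, so (2,3) = 13.
Using row 1: 11 + 15 + 6 + ? → (1,3) = 34 − 32 = 2.
Using row 2: 8 + 13 + 9 + ? → (2,1) = 34 − 30 = 4.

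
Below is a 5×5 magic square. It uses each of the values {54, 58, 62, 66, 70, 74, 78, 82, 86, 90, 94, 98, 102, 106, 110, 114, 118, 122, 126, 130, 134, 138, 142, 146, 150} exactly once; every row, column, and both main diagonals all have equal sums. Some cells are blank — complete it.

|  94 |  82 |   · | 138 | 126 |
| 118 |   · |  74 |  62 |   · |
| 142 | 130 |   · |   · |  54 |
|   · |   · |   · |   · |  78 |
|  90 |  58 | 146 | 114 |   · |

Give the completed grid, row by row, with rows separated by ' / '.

The 25 entries sum to 2550, so each line sums to 2550/5 = 510.
Row 1 must total 510; the given cells sum to 440, so (1,3) = 70.
Row 5 must total 510; the given cells sum to 408, so (5,5) = 102.
Using column 1: 94 + 118 + 142 + 90 + ? → (4,1) = 510 − 444 = 66.
Column 5: 126 + 54 + 78 + 102 + ? = 510, so (2,5) = 150.
Row 2: 118 + 74 + 62 + 150 + ? = 510, so (2,2) = 106.
Column 2: 82 + 106 + 130 + 58 + ? = 510, so (4,2) = 134.
Anti-diagonal needs 510; the known cells sum to 412, so (3,3) = 98.
Row 3: 142 + 130 + 98 + 54 + ? = 510, so (3,4) = 86.
Using column 3: 70 + 74 + 98 + 146 + ? → (4,3) = 510 − 388 = 122.
Column 4 must total 510; the given cells sum to 400, so (4,4) = 110.

94 82 70 138 126 / 118 106 74 62 150 / 142 130 98 86 54 / 66 134 122 110 78 / 90 58 146 114 102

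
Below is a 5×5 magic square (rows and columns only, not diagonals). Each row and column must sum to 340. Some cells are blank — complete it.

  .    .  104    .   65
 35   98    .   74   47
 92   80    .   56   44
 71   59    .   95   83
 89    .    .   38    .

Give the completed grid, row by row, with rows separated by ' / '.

53 41 104 77 65 / 35 98 86 74 47 / 92 80 68 56 44 / 71 59 32 95 83 / 89 62 50 38 101

The remaining cell in row 2 is (2,3) = 340 − 254 = 86.
Row 3 must total 340; the given cells sum to 272, so (3,3) = 68.
Row 4 needs 340; the known cells sum to 308, so (4,3) = 32.
Column 1 needs 340; the known cells sum to 287, so (1,1) = 53.
Using column 3: 104 + 86 + 68 + 32 + ? → (5,3) = 340 − 290 = 50.
Column 4: 74 + 56 + 95 + 38 + ? = 340, so (1,4) = 77.
Column 5 must total 340; the given cells sum to 239, so (5,5) = 101.
Row 1 must total 340; the given cells sum to 299, so (1,2) = 41.
Row 5 needs 340; the known cells sum to 278, so (5,2) = 62.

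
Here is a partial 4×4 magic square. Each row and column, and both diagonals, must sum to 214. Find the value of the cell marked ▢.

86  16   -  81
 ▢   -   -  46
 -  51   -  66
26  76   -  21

Row 1 must total 214; the given cells sum to 183, so (1,3) = 31.
Row 4 must total 214; the given cells sum to 123, so (4,3) = 91.
Column 2 must total 214; the given cells sum to 143, so (2,2) = 71.
Main diagonal needs 214; the known cells sum to 178, so (3,3) = 36.
From anti-diagonal, 214 − (81 + 51 + 26) gives (2,3) = 56.
Row 2: 71 + 56 + 46 + ? = 214, so (2,1) = 41.

41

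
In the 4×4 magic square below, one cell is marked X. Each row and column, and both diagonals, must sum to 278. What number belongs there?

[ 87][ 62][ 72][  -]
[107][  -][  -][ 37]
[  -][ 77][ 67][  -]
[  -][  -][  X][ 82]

The remaining cell in row 1 is (1,4) = 278 − 221 = 57.
Column 4 needs 278; the known cells sum to 176, so (3,4) = 102.
Main diagonal needs 278; the known cells sum to 236, so (2,2) = 42.
Using row 2: 107 + 42 + 37 + ? → (2,3) = 278 − 186 = 92.
From row 3, 278 − (77 + 67 + 102) gives (3,1) = 32.
From column 1, 278 − (87 + 107 + 32) gives (4,1) = 52.
Column 2 needs 278; the known cells sum to 181, so (4,2) = 97.
Column 3: 72 + 92 + 67 + ? = 278, so (4,3) = 47.

47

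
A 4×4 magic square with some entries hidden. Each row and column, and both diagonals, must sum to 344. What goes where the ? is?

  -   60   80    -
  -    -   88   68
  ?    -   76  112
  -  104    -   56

92

Column 3: 80 + 88 + 76 + ? = 344, so (4,3) = 100.
Using column 4: 68 + 112 + 56 + ? → (1,4) = 344 − 236 = 108.
Row 1: 60 + 80 + 108 + ? = 344, so (1,1) = 96.
The remaining cell in row 4 is (4,1) = 344 − 260 = 84.
Main diagonal needs 344; the known cells sum to 228, so (2,2) = 116.
From anti-diagonal, 344 − (108 + 88 + 84) gives (3,2) = 64.
The remaining cell in row 2 is (2,1) = 344 − 272 = 72.
Using row 3: 64 + 76 + 112 + ? → (3,1) = 344 − 252 = 92.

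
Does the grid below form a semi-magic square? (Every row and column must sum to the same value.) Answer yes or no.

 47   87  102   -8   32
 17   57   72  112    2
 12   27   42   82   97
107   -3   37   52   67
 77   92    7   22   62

Yes

Row 1: 47 + 87 + 102 + (-8) + 32 = 260.
Row 2: 17 + 57 + 72 + 112 + 2 = 260.
Row 3: 12 + 27 + 42 + 82 + 97 = 260.
Row 4: 107 + (-3) + 37 + 52 + 67 = 260.
Row 5: 77 + 92 + 7 + 22 + 62 = 260.
Column 1: 47 + 17 + 12 + 107 + 77 = 260.
Column 2: 87 + 57 + 27 + (-3) + 92 = 260.
Column 3: 102 + 72 + 42 + 37 + 7 = 260.
Column 4: -8 + 112 + 82 + 52 + 22 = 260.
Column 5: 32 + 2 + 97 + 67 + 62 = 260.
All lines sum to 260.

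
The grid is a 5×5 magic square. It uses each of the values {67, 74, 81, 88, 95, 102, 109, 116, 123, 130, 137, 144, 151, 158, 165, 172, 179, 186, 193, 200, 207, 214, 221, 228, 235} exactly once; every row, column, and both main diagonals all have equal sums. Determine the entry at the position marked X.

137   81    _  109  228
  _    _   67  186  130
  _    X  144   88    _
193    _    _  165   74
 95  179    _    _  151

The 25 entries sum to 3775, so each line sums to 3775/5 = 755.
Row 1 needs 755; the known cells sum to 555, so (1,3) = 200.
Column 4 must total 755; the given cells sum to 548, so (5,4) = 207.
The remaining cell in column 5 is (3,5) = 755 − 583 = 172.
Main diagonal: 137 + 144 + 165 + 151 + ? = 755, so (2,2) = 158.
Anti-diagonal: 228 + 186 + 144 + 95 + ? = 755, so (4,2) = 102.
Row 2 must total 755; the given cells sum to 541, so (2,1) = 214.
The remaining cell in row 4 is (4,3) = 755 − 534 = 221.
From row 5, 755 − (95 + 179 + 207 + 151) gives (5,3) = 123.
Column 1 needs 755; the known cells sum to 639, so (3,1) = 116.
From column 2, 755 − (81 + 158 + 102 + 179) gives (3,2) = 235.

235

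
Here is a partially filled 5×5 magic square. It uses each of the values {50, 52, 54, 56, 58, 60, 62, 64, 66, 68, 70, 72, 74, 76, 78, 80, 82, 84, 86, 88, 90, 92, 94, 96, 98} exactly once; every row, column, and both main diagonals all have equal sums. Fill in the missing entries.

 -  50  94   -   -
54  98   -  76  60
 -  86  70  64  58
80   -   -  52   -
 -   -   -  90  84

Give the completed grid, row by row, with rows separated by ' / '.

66 50 94 88 72 / 54 98 82 76 60 / 92 86 70 64 58 / 80 74 68 52 96 / 78 62 56 90 84

The 25 entries sum to 1850, so each line sums to 1850/5 = 370.
Row 2: 54 + 98 + 76 + 60 + ? = 370, so (2,3) = 82.
The remaining cell in row 3 is (3,1) = 370 − 278 = 92.
Column 4 needs 370; the known cells sum to 282, so (1,4) = 88.
From main diagonal, 370 − (98 + 70 + 52 + 84) gives (1,1) = 66.
Row 1 needs 370; the known cells sum to 298, so (1,5) = 72.
Column 1: 66 + 54 + 92 + 80 + ? = 370, so (5,1) = 78.
Using column 5: 72 + 60 + 58 + 84 + ? → (4,5) = 370 − 274 = 96.
Anti-diagonal must total 370; the given cells sum to 296, so (4,2) = 74.
Row 4 needs 370; the known cells sum to 302, so (4,3) = 68.
The remaining cell in column 2 is (5,2) = 370 − 308 = 62.
The remaining cell in column 3 is (5,3) = 370 − 314 = 56.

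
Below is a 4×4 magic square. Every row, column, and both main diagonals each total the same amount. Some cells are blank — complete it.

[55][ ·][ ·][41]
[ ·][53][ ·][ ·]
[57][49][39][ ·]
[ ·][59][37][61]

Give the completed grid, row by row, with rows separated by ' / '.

55 47 65 41 / 45 53 67 43 / 57 49 39 63 / 51 59 37 61

Main diagonal is already complete: 55 + 53 + 39 + 61 = 208, so that is the magic constant.
From row 3, 208 − (57 + 49 + 39) gives (3,4) = 63.
Row 4 needs 208; the known cells sum to 157, so (4,1) = 51.
Column 1 must total 208; the given cells sum to 163, so (2,1) = 45.
From column 2, 208 − (53 + 49 + 59) gives (1,2) = 47.
The remaining cell in column 4 is (2,4) = 208 − 165 = 43.
Anti-diagonal must total 208; the given cells sum to 141, so (2,3) = 67.
Row 1 needs 208; the known cells sum to 143, so (1,3) = 65.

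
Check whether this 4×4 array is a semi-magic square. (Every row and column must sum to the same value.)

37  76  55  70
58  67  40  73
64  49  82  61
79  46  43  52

Row 1: 37 + 76 + 55 + 70 = 238.
Row 2: 58 + 67 + 40 + 73 = 238.
Row 3: 64 + 49 + 82 + 61 = 256.
Row 4: 79 + 46 + 43 + 52 = 220.
Column 1: 37 + 58 + 64 + 79 = 238.
Column 2: 76 + 67 + 49 + 46 = 238.
Column 3: 55 + 40 + 82 + 43 = 220.
Column 4: 70 + 73 + 61 + 52 = 256.

No — row 4 sums to 220 but column 2 sums to 238.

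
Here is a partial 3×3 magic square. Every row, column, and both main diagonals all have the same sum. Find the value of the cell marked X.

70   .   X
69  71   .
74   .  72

Main diagonal is complete and sums to 213; that is the magic constant.
From row 2, 213 − (69 + 71) gives (2,3) = 73.
Row 3: 74 + 72 + ? = 213, so (3,2) = 67.
Column 2 needs 213; the known cells sum to 138, so (1,2) = 75.
From column 3, 213 − (73 + 72) gives (1,3) = 68.

68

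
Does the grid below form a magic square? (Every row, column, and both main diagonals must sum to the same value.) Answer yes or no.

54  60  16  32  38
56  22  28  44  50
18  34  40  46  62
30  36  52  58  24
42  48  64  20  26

Row 1: 54 + 60 + 16 + 32 + 38 = 200.
Row 2: 56 + 22 + 28 + 44 + 50 = 200.
Row 3: 18 + 34 + 40 + 46 + 62 = 200.
Row 4: 30 + 36 + 52 + 58 + 24 = 200.
Row 5: 42 + 48 + 64 + 20 + 26 = 200.
Column 1: 54 + 56 + 18 + 30 + 42 = 200.
Column 2: 60 + 22 + 34 + 36 + 48 = 200.
Column 3: 16 + 28 + 40 + 52 + 64 = 200.
Column 4: 32 + 44 + 46 + 58 + 20 = 200.
Column 5: 38 + 50 + 62 + 24 + 26 = 200.
Main diagonal: 54 + 22 + 40 + 58 + 26 = 200.
Anti-diagonal: 38 + 44 + 40 + 36 + 42 = 200.
All lines sum to 200.

Yes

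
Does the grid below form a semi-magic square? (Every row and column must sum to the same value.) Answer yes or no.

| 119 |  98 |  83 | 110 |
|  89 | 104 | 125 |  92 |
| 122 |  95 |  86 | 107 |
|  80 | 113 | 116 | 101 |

Yes

Row 1: 119 + 98 + 83 + 110 = 410.
Row 2: 89 + 104 + 125 + 92 = 410.
Row 3: 122 + 95 + 86 + 107 = 410.
Row 4: 80 + 113 + 116 + 101 = 410.
Column 1: 119 + 89 + 122 + 80 = 410.
Column 2: 98 + 104 + 95 + 113 = 410.
Column 3: 83 + 125 + 86 + 116 = 410.
Column 4: 110 + 92 + 107 + 101 = 410.
All lines sum to 410.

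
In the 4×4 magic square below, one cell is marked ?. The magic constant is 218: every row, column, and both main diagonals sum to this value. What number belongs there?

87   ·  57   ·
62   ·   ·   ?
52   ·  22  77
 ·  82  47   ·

From row 3, 218 − (52 + 22 + 77) gives (3,2) = 67.
Column 1 needs 218; the known cells sum to 201, so (4,1) = 17.
Column 3 must total 218; the given cells sum to 126, so (2,3) = 92.
Anti-diagonal needs 218; the known cells sum to 176, so (1,4) = 42.
Row 1 must total 218; the given cells sum to 186, so (1,2) = 32.
Row 4: 17 + 82 + 47 + ? = 218, so (4,4) = 72.
Column 2 must total 218; the given cells sum to 181, so (2,2) = 37.
Column 4: 42 + 77 + 72 + ? = 218, so (2,4) = 27.

27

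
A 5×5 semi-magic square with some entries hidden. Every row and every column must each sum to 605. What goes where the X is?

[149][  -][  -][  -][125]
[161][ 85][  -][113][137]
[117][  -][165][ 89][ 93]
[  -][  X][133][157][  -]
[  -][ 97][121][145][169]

From row 2, 605 − (161 + 85 + 113 + 137) gives (2,3) = 109.
From row 3, 605 − (117 + 165 + 89 + 93) gives (3,2) = 141.
Row 5: 97 + 121 + 145 + 169 + ? = 605, so (5,1) = 73.
Column 1 must total 605; the given cells sum to 500, so (4,1) = 105.
Column 3 must total 605; the given cells sum to 528, so (1,3) = 77.
Column 4: 113 + 89 + 157 + 145 + ? = 605, so (1,4) = 101.
Using column 5: 125 + 137 + 93 + 169 + ? → (4,5) = 605 − 524 = 81.
Row 1: 149 + 77 + 101 + 125 + ? = 605, so (1,2) = 153.
Row 4: 105 + 133 + 157 + 81 + ? = 605, so (4,2) = 129.

129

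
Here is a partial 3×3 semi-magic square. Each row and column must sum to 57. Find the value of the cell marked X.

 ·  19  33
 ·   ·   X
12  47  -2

26

Row 1 needs 57; the known cells sum to 52, so (1,1) = 5.
Column 1 must total 57; the given cells sum to 17, so (2,1) = 40.
From column 2, 57 − (19 + 47) gives (2,2) = -9.
The remaining cell in column 3 is (2,3) = 57 − 31 = 26.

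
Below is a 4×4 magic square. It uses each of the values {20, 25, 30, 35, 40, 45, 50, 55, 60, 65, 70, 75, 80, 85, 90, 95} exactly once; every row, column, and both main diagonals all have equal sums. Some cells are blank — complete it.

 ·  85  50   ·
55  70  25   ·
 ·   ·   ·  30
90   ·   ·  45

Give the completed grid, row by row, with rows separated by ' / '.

The 16 entries sum to 920, so each line sums to 920/4 = 230.
From row 2, 230 − (55 + 70 + 25) gives (2,4) = 80.
Using column 4: 80 + 30 + 45 + ? → (1,4) = 230 − 155 = 75.
Anti-diagonal: 75 + 25 + 90 + ? = 230, so (3,2) = 40.
Row 1 needs 230; the known cells sum to 210, so (1,1) = 20.
From column 1, 230 − (20 + 55 + 90) gives (3,1) = 65.
Using column 2: 85 + 70 + 40 + ? → (4,2) = 230 − 195 = 35.
Using main diagonal: 20 + 70 + 45 + ? → (3,3) = 230 − 135 = 95.
Row 4: 90 + 35 + 45 + ? = 230, so (4,3) = 60.

20 85 50 75 / 55 70 25 80 / 65 40 95 30 / 90 35 60 45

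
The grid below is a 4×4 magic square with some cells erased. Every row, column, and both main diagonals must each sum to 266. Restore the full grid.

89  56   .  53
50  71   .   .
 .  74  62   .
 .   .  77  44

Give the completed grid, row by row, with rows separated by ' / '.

Row 1: 89 + 56 + 53 + ? = 266, so (1,3) = 68.
Column 2: 56 + 71 + 74 + ? = 266, so (4,2) = 65.
Column 3 must total 266; the given cells sum to 207, so (2,3) = 59.
From anti-diagonal, 266 − (53 + 59 + 74) gives (4,1) = 80.
Row 2 needs 266; the known cells sum to 180, so (2,4) = 86.
Column 1 needs 266; the known cells sum to 219, so (3,1) = 47.
Column 4 must total 266; the given cells sum to 183, so (3,4) = 83.

89 56 68 53 / 50 71 59 86 / 47 74 62 83 / 80 65 77 44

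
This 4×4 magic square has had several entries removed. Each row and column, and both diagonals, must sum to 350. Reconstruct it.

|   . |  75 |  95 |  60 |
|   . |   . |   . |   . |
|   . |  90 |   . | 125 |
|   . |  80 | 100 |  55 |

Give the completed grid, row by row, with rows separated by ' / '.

The remaining cell in row 1 is (1,1) = 350 − 230 = 120.
Using row 4: 80 + 100 + 55 + ? → (4,1) = 350 − 235 = 115.
Column 2 needs 350; the known cells sum to 245, so (2,2) = 105.
Column 4 needs 350; the known cells sum to 240, so (2,4) = 110.
The remaining cell in main diagonal is (3,3) = 350 − 280 = 70.
Anti-diagonal needs 350; the known cells sum to 265, so (2,3) = 85.
Row 2: 105 + 85 + 110 + ? = 350, so (2,1) = 50.
From row 3, 350 − (90 + 70 + 125) gives (3,1) = 65.

120 75 95 60 / 50 105 85 110 / 65 90 70 125 / 115 80 100 55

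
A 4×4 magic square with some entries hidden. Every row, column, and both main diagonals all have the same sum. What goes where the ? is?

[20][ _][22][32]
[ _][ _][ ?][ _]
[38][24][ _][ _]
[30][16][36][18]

Row 4 is complete and sums to 100; that is the magic constant.
Row 1 needs 100; the known cells sum to 74, so (1,2) = 26.
Using column 1: 20 + 38 + 30 + ? → (2,1) = 100 − 88 = 12.
Column 2 needs 100; the known cells sum to 66, so (2,2) = 34.
Main diagonal needs 100; the known cells sum to 72, so (3,3) = 28.
From anti-diagonal, 100 − (32 + 24 + 30) gives (2,3) = 14.

14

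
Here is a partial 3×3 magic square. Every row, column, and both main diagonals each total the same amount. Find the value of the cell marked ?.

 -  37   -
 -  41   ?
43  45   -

49

Column 2 is complete and sums to 123; that is the magic constant.
Row 3: 43 + 45 + ? = 123, so (3,3) = 35.
Main diagonal: 41 + 35 + ? = 123, so (1,1) = 47.
Anti-diagonal needs 123; the known cells sum to 84, so (1,3) = 39.
Column 1 must total 123; the given cells sum to 90, so (2,1) = 33.
Column 3 must total 123; the given cells sum to 74, so (2,3) = 49.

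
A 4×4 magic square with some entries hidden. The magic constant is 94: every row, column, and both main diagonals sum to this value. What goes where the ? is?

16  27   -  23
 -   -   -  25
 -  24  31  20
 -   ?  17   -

22

From row 1, 94 − (16 + 27 + 23) gives (1,3) = 28.
The remaining cell in row 3 is (3,1) = 94 − 75 = 19.
The remaining cell in column 3 is (2,3) = 94 − 76 = 18.
Column 4: 23 + 25 + 20 + ? = 94, so (4,4) = 26.
Main diagonal needs 94; the known cells sum to 73, so (2,2) = 21.
The remaining cell in anti-diagonal is (4,1) = 94 − 65 = 29.
Row 2: 21 + 18 + 25 + ? = 94, so (2,1) = 30.
The remaining cell in row 4 is (4,2) = 94 − 72 = 22.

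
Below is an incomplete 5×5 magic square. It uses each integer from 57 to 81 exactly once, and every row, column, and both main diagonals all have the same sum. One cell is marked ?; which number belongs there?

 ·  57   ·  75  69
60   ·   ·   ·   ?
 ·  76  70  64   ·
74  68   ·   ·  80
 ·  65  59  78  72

66

The entries are 57 through 81, which sum to 1725, so each line sums to 1725/5 = 345.
The remaining cell in row 5 is (5,1) = 345 − 274 = 71.
Column 2: 57 + 76 + 68 + 65 + ? = 345, so (2,2) = 79.
Anti-diagonal needs 345; the known cells sum to 278, so (2,4) = 67.
Column 4 needs 345; the known cells sum to 284, so (4,4) = 61.
Using main diagonal: 79 + 70 + 61 + 72 + ? → (1,1) = 345 − 282 = 63.
Using row 1: 63 + 57 + 75 + 69 + ? → (1,3) = 345 − 264 = 81.
Using row 4: 74 + 68 + 61 + 80 + ? → (4,3) = 345 − 283 = 62.
Column 1 needs 345; the known cells sum to 268, so (3,1) = 77.
The remaining cell in column 3 is (2,3) = 345 − 272 = 73.
From row 2, 345 − (60 + 79 + 73 + 67) gives (2,5) = 66.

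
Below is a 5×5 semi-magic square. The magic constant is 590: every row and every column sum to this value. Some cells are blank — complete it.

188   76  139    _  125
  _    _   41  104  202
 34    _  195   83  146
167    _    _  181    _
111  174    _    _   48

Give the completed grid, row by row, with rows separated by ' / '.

Row 1 needs 590; the known cells sum to 528, so (1,4) = 62.
The remaining cell in row 3 is (3,2) = 590 − 458 = 132.
Column 1 must total 590; the given cells sum to 500, so (2,1) = 90.
Column 4 must total 590; the given cells sum to 430, so (5,4) = 160.
Column 5 must total 590; the given cells sum to 521, so (4,5) = 69.
From row 2, 590 − (90 + 41 + 104 + 202) gives (2,2) = 153.
Row 5 must total 590; the given cells sum to 493, so (5,3) = 97.
From column 2, 590 − (76 + 153 + 132 + 174) gives (4,2) = 55.
From column 3, 590 − (139 + 41 + 195 + 97) gives (4,3) = 118.

188 76 139 62 125 / 90 153 41 104 202 / 34 132 195 83 146 / 167 55 118 181 69 / 111 174 97 160 48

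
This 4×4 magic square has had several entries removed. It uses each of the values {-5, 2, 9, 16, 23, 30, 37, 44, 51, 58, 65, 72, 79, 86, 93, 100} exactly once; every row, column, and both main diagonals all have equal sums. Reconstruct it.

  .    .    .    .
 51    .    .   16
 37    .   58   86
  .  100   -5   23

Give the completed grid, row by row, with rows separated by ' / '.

The 16 entries sum to 760, so each line sums to 760/4 = 190.
The remaining cell in row 3 is (3,2) = 190 − 181 = 9.
Row 4 needs 190; the known cells sum to 118, so (4,1) = 72.
From column 1, 190 − (51 + 37 + 72) gives (1,1) = 30.
From column 4, 190 − (16 + 86 + 23) gives (1,4) = 65.
Main diagonal must total 190; the given cells sum to 111, so (2,2) = 79.
Using anti-diagonal: 65 + 9 + 72 + ? → (2,3) = 190 − 146 = 44.
Column 2 must total 190; the given cells sum to 188, so (1,2) = 2.
From column 3, 190 − (44 + 58 + (-5)) gives (1,3) = 93.

30 2 93 65 / 51 79 44 16 / 37 9 58 86 / 72 100 -5 23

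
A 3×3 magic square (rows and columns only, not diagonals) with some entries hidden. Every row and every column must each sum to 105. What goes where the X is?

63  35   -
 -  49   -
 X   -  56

Using row 1: 63 + 35 + ? → (1,3) = 105 − 98 = 7.
Using column 2: 35 + 49 + ? → (3,2) = 105 − 84 = 21.
Using column 3: 7 + 56 + ? → (2,3) = 105 − 63 = 42.
From row 2, 105 − (49 + 42) gives (2,1) = 14.
The remaining cell in row 3 is (3,1) = 105 − 77 = 28.

28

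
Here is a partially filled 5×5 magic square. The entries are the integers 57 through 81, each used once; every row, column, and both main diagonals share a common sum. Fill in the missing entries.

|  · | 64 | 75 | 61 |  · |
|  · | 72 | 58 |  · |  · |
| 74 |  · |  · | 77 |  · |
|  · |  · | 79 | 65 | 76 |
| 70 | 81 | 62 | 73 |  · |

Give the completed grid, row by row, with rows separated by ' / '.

The entries are 57 through 81, which sum to 1725, so each line sums to 1725/5 = 345.
Using row 5: 70 + 81 + 62 + 73 + ? → (5,5) = 345 − 286 = 59.
Column 3: 75 + 58 + 79 + 62 + ? = 345, so (3,3) = 71.
Column 4: 61 + 77 + 65 + 73 + ? = 345, so (2,4) = 69.
Main diagonal: 72 + 71 + 65 + 59 + ? = 345, so (1,1) = 78.
Row 1: 78 + 64 + 75 + 61 + ? = 345, so (1,5) = 67.
Anti-diagonal must total 345; the given cells sum to 277, so (4,2) = 68.
Row 4 needs 345; the known cells sum to 288, so (4,1) = 57.
Column 1: 78 + 74 + 57 + 70 + ? = 345, so (2,1) = 66.
Column 2 needs 345; the known cells sum to 285, so (3,2) = 60.
The remaining cell in row 2 is (2,5) = 345 − 265 = 80.
The remaining cell in row 3 is (3,5) = 345 − 282 = 63.

78 64 75 61 67 / 66 72 58 69 80 / 74 60 71 77 63 / 57 68 79 65 76 / 70 81 62 73 59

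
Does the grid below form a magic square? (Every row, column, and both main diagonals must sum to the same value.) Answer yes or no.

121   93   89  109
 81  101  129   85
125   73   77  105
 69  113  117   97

No — row 2 sums to 396 but column 3 sums to 412.

Row 1: 121 + 93 + 89 + 109 = 412.
Row 2: 81 + 101 + 129 + 85 = 396.
Row 3: 125 + 73 + 77 + 105 = 380.
Row 4: 69 + 113 + 117 + 97 = 396.
Column 1: 121 + 81 + 125 + 69 = 396.
Column 2: 93 + 101 + 73 + 113 = 380.
Column 3: 89 + 129 + 77 + 117 = 412.
Column 4: 109 + 85 + 105 + 97 = 396.
Main diagonal: 121 + 101 + 77 + 97 = 396.
Anti-diagonal: 109 + 129 + 73 + 69 = 380.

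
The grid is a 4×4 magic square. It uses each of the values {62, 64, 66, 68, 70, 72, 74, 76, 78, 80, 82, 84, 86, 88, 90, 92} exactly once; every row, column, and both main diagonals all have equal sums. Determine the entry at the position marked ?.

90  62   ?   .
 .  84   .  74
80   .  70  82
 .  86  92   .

68

The 16 entries sum to 1232, so each line sums to 1232/4 = 308.
Row 3 needs 308; the known cells sum to 232, so (3,2) = 76.
Main diagonal must total 308; the given cells sum to 244, so (4,4) = 64.
Row 4 needs 308; the known cells sum to 242, so (4,1) = 66.
Column 1 must total 308; the given cells sum to 236, so (2,1) = 72.
From column 4, 308 − (74 + 82 + 64) gives (1,4) = 88.
The remaining cell in anti-diagonal is (2,3) = 308 − 230 = 78.
From row 1, 308 − (90 + 62 + 88) gives (1,3) = 68.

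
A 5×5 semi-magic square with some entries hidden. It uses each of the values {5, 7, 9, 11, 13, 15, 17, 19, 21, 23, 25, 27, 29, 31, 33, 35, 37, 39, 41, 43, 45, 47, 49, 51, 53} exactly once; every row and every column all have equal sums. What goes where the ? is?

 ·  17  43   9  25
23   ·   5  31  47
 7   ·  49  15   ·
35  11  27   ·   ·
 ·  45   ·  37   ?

13

The 25 entries sum to 725, so each line sums to 725/5 = 145.
Row 1 needs 145; the known cells sum to 94, so (1,1) = 51.
Row 2 needs 145; the known cells sum to 106, so (2,2) = 39.
From column 1, 145 − (51 + 23 + 7 + 35) gives (5,1) = 29.
From column 2, 145 − (17 + 39 + 11 + 45) gives (3,2) = 33.
From column 3, 145 − (43 + 5 + 49 + 27) gives (5,3) = 21.
Using column 4: 9 + 31 + 15 + 37 + ? → (4,4) = 145 − 92 = 53.
Using row 3: 7 + 33 + 49 + 15 + ? → (3,5) = 145 − 104 = 41.
Row 4: 35 + 11 + 27 + 53 + ? = 145, so (4,5) = 19.
Row 5 must total 145; the given cells sum to 132, so (5,5) = 13.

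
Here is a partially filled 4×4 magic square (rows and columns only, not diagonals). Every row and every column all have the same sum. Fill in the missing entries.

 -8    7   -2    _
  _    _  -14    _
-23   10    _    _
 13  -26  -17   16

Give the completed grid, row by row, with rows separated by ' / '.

-8 7 -2 -11 / 4 -5 -14 1 / -23 10 19 -20 / 13 -26 -17 16

Row 4 is already complete: 13 + -26 + -17 + 16 = -14, so that is the magic constant.
Row 1 must total -14; the given cells sum to -3, so (1,4) = -11.
From column 1, -14 − (-8 + (-23) + 13) gives (2,1) = 4.
The remaining cell in column 2 is (2,2) = -14 − (-9) = -5.
The remaining cell in column 3 is (3,3) = -14 − (-33) = 19.
Row 2 must total -14; the given cells sum to -15, so (2,4) = 1.
From row 3, -14 − (-23 + 10 + 19) gives (3,4) = -20.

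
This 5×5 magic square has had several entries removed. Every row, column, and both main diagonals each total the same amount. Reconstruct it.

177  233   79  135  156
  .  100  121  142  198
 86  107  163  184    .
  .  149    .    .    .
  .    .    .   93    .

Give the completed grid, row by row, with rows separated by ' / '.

177 233 79 135 156 / 219 100 121 142 198 / 86 107 163 184 240 / 128 149 205 226 72 / 170 191 212 93 114

Row 1 is already complete: 177 + 233 + 79 + 135 + 156 = 780, so that is the magic constant.
Using row 2: 100 + 121 + 142 + 198 + ? → (2,1) = 780 − 561 = 219.
Using row 3: 86 + 107 + 163 + 184 + ? → (3,5) = 780 − 540 = 240.
Column 2 needs 780; the known cells sum to 589, so (5,2) = 191.
Using column 4: 135 + 142 + 184 + 93 + ? → (4,4) = 780 − 554 = 226.
Using main diagonal: 177 + 100 + 163 + 226 + ? → (5,5) = 780 − 666 = 114.
Anti-diagonal needs 780; the known cells sum to 610, so (5,1) = 170.
Row 5 needs 780; the known cells sum to 568, so (5,3) = 212.
Column 1: 177 + 219 + 86 + 170 + ? = 780, so (4,1) = 128.
Using column 3: 79 + 121 + 163 + 212 + ? → (4,3) = 780 − 575 = 205.
Column 5: 156 + 198 + 240 + 114 + ? = 780, so (4,5) = 72.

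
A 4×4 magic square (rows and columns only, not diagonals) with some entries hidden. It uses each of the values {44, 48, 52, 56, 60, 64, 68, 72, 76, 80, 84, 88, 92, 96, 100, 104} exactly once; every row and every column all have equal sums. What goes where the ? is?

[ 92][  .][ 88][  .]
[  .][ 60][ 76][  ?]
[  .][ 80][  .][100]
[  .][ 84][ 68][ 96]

56

The 16 entries sum to 1184, so each line sums to 1184/4 = 296.
Row 4 must total 296; the given cells sum to 248, so (4,1) = 48.
Using column 2: 60 + 80 + 84 + ? → (1,2) = 296 − 224 = 72.
Using column 3: 88 + 76 + 68 + ? → (3,3) = 296 − 232 = 64.
Row 1: 92 + 72 + 88 + ? = 296, so (1,4) = 44.
Row 3 needs 296; the known cells sum to 244, so (3,1) = 52.
Column 1 needs 296; the known cells sum to 192, so (2,1) = 104.
The remaining cell in column 4 is (2,4) = 296 − 240 = 56.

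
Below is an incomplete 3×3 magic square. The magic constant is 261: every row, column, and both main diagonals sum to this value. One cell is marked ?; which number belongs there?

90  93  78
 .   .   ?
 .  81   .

99

Column 2 must total 261; the given cells sum to 174, so (2,2) = 87.
Main diagonal must total 261; the given cells sum to 177, so (3,3) = 84.
From anti-diagonal, 261 − (78 + 87) gives (3,1) = 96.
From column 1, 261 − (90 + 96) gives (2,1) = 75.
The remaining cell in column 3 is (2,3) = 261 − 162 = 99.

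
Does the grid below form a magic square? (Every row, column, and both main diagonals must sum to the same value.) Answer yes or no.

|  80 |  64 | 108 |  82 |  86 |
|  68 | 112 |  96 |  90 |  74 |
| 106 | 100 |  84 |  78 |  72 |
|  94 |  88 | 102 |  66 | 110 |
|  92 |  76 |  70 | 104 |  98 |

Row 1: 80 + 64 + 108 + 82 + 86 = 420.
Row 2: 68 + 112 + 96 + 90 + 74 = 440.
Row 3: 106 + 100 + 84 + 78 + 72 = 440.
Row 4: 94 + 88 + 102 + 66 + 110 = 460.
Row 5: 92 + 76 + 70 + 104 + 98 = 440.
Column 1: 80 + 68 + 106 + 94 + 92 = 440.
Column 2: 64 + 112 + 100 + 88 + 76 = 440.
Column 3: 108 + 96 + 84 + 102 + 70 = 460.
Column 4: 82 + 90 + 78 + 66 + 104 = 420.
Column 5: 86 + 74 + 72 + 110 + 98 = 440.
Main diagonal: 80 + 112 + 84 + 66 + 98 = 440.
Anti-diagonal: 86 + 90 + 84 + 88 + 92 = 440.

No — main diagonal sums to 440 but row 4 sums to 460.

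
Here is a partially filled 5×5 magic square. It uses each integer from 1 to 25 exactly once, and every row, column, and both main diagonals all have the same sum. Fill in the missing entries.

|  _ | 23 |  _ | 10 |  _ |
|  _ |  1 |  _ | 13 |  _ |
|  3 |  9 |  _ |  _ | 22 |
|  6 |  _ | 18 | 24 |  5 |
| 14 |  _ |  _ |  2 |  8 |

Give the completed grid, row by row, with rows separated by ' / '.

17 23 4 10 11 / 25 1 7 13 19 / 3 9 15 16 22 / 6 12 18 24 5 / 14 20 21 2 8

The entries are 1 through 25, which sum to 325, so each line sums to 325/5 = 65.
Row 4 must total 65; the given cells sum to 53, so (4,2) = 12.
Using column 2: 23 + 1 + 9 + 12 + ? → (5,2) = 65 − 45 = 20.
From column 4, 65 − (10 + 13 + 24 + 2) gives (3,4) = 16.
The remaining cell in row 3 is (3,3) = 65 − 50 = 15.
Using row 5: 14 + 20 + 2 + 8 + ? → (5,3) = 65 − 44 = 21.
Main diagonal needs 65; the known cells sum to 48, so (1,1) = 17.
Anti-diagonal: 13 + 15 + 12 + 14 + ? = 65, so (1,5) = 11.
Row 1 must total 65; the given cells sum to 61, so (1,3) = 4.
Column 1: 17 + 3 + 6 + 14 + ? = 65, so (2,1) = 25.
Using column 3: 4 + 15 + 18 + 21 + ? → (2,3) = 65 − 58 = 7.
Column 5: 11 + 22 + 5 + 8 + ? = 65, so (2,5) = 19.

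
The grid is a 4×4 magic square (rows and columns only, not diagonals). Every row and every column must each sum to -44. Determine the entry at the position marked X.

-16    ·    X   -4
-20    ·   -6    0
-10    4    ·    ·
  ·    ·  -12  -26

Row 2 must total -44; the given cells sum to -26, so (2,2) = -18.
Column 1 must total -44; the given cells sum to -46, so (4,1) = 2.
Column 4: -4 + 0 + (-26) + ? = -44, so (3,4) = -14.
The remaining cell in row 3 is (3,3) = -44 − (-20) = -24.
The remaining cell in row 4 is (4,2) = -44 − (-36) = -8.
From column 2, -44 − (-18 + 4 + (-8)) gives (1,2) = -22.
Column 3: -6 + (-24) + (-12) + ? = -44, so (1,3) = -2.

-2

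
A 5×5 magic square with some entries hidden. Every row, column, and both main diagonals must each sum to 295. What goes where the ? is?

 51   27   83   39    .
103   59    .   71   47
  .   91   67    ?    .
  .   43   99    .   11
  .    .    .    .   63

Row 1: 51 + 27 + 83 + 39 + ? = 295, so (1,5) = 95.
Row 2 needs 295; the known cells sum to 280, so (2,3) = 15.
Column 2 needs 295; the known cells sum to 220, so (5,2) = 75.
Column 3 must total 295; the given cells sum to 264, so (5,3) = 31.
Using column 5: 95 + 47 + 11 + 63 + ? → (3,5) = 295 − 216 = 79.
The remaining cell in main diagonal is (4,4) = 295 − 240 = 55.
Anti-diagonal: 95 + 71 + 67 + 43 + ? = 295, so (5,1) = 19.
Row 4 needs 295; the known cells sum to 208, so (4,1) = 87.
Row 5: 19 + 75 + 31 + 63 + ? = 295, so (5,4) = 107.
The remaining cell in column 1 is (3,1) = 295 − 260 = 35.
Column 4 needs 295; the known cells sum to 272, so (3,4) = 23.

23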